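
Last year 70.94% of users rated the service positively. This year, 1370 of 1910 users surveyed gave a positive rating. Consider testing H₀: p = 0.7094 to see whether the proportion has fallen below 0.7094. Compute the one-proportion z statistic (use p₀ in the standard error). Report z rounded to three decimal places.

p̂ = 1370/1910 = 0.71728.
SE = √(p₀(1−p₀)/n) = √(0.20615/1910) = 0.01039.
z = (0.71728 − 0.7094)/0.01039 = 0.00788/0.01039 = 0.758.
p-value = P(Z < 0.758) ≈ 0.7758.

z = 0.758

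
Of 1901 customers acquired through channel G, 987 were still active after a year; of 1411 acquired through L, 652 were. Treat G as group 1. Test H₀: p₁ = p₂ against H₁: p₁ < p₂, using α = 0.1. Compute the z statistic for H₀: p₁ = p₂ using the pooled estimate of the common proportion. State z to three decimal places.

z = 3.251

p̂₁ = 987/1901 ≈ 0.51920, p̂₂ = 652/1411 ≈ 0.46208.
Pooled p̂ = (987+652)/(1901+1411) = 1639/3312 = 0.49487.
SE = √(0.249974 × 0.00123476) = 0.01757.
z = (0.51920 − 0.46208)/0.01757 = 0.05712/0.01757 = 3.251.
p-value = P(Z < 3.251) ≈ 0.9994. With α = 0.1, fail to reject H₀.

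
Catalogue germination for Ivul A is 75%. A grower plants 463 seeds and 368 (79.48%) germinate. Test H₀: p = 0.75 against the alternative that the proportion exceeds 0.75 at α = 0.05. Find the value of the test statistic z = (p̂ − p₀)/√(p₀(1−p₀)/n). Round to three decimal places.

z = 2.227

p̂ = 368/463 ≈ 0.794816.
Standard error under H₀: √(0.75×0.25/463) = 0.020124.
z = (0.794816 − 0.75)/0.020124 = 0.044816/0.020124 = 2.227.
p-value = P(Z > 2.227) ≈ 0.0130. With α = 0.05, reject H₀.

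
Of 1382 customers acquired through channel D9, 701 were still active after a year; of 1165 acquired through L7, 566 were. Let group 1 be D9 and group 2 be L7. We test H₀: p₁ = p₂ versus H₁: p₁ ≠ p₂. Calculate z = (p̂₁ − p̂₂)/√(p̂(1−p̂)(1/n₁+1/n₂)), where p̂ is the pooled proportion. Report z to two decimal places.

z = 1.08

p̂₁ = 701/1382 = 0.5072, p̂₂ = 566/1165 = 0.4858.
Pooled p̂ = (701+566)/(1382+1165) = 1267/2547 = 0.4974.
SE = √(p̂(1−p̂)(1/n₁+1/n₂)) = √(0.4974·0.5026·0.00158196) = √(0.000395479) = 0.0199.
z = (0.5072 − 0.4858)/0.0199 = 0.0214/0.0199 = 1.08.
p-value = 2·P(Z > 1.076) ≈ 0.2819.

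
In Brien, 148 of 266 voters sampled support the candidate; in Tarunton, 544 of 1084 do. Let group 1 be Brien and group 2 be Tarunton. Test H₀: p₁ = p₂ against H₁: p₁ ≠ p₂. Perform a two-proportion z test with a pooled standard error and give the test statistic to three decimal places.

z = 1.595

p̂₁ = 148/266 ≈ 0.55639, p̂₂ = 544/1084 ≈ 0.50185.
Pooled p̂ = (148+544)/(266+1084) = 692/1350 = 0.51259.
SE = √(0.249841 × 0.00468191) = 0.03420.
z = (0.55639 − 0.50185)/0.03420 = 0.05454/0.03420 = 1.595.
Two-sided p-value ≈ 2·Φ(−1.595) = 0.1107.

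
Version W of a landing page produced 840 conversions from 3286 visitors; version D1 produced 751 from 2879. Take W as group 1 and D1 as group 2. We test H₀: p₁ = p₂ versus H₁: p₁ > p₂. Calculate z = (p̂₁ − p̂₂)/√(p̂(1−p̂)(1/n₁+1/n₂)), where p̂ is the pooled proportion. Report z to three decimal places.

p̂₁ = 840/3286 = 0.255630, p̂₂ = 751/2879 = 0.260854.
Pooled p̂ = (840+751)/(3286+2879) = 1591/6165 = 0.258070.
SE = √(p̂(1−p̂)(1/n₁+1/n₂)) = √(0.258070·0.741930·0.000651664) = √(0.000124774) = 0.011170.
z = (0.255630 − 0.260854)/0.011170 = -0.005224/0.011170 = -0.468.
p-value = P(Z > -0.468) ≈ 0.6800.

z = -0.468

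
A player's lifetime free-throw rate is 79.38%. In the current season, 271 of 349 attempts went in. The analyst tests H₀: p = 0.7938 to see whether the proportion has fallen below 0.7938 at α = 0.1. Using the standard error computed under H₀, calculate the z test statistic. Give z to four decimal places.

p̂ = 271/349 ≈ 0.7765043.
Standard error under H₀: √(0.7938×0.2062/349) = 0.0216564.
z = (0.7765043 − 0.7938)/0.0216564 = -0.0172957/0.0216564 = -0.7986.
p-value = P(Z < -0.799) ≈ 0.2122; since p > α = 0.1, fail to reject H₀.

z = -0.7986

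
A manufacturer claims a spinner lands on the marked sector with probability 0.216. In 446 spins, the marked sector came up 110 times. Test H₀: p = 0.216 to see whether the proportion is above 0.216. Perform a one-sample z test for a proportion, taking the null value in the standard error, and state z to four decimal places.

z = 1.5723

p̂ = 110/446 ≈ 0.246637.
Under H₀, SE = √(0.216·0.784/446) = √(0.000379695) = 0.019486.
z = (0.246637 − 0.216)/0.019486 = 0.030637/0.019486 = 1.5723.
p-value = P(Z > 1.572) ≈ 0.0579.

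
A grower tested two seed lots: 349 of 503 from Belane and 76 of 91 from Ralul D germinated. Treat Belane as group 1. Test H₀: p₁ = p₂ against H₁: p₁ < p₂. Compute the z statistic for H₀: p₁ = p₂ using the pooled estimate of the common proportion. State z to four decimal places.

z = -2.7497

p̂₁ = 349/503 ≈ 0.693837, p̂₂ = 76/91 ≈ 0.835165.
Pooled p̂ = (349+76)/(503+91) = 425/594 = 0.715488.
SE = √(p̂(1−p̂)(1/n₁+1/n₂)) = √(0.715488·0.284512·0.0129771) = √(0.00264168) = 0.051397.
z = (0.693837 − 0.835165)/0.051397 = -0.141328/0.051397 = -2.7497.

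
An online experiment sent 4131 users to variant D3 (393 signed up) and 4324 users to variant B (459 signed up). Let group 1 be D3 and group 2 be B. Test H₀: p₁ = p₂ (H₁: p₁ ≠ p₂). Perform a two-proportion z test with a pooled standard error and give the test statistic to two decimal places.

p̂₁ = 393/4131 = 0.09513, p̂₂ = 459/4324 = 0.10615.
Pooled p̂ = (393+459)/(4131+4324) = 852/8455 = 0.10077.
SE = √(0.0906144 × 0.000473339) = 0.00655.
z = (0.09513 − 0.10615)/0.00655 = -0.01102/0.00655 = -1.68.

z = -1.68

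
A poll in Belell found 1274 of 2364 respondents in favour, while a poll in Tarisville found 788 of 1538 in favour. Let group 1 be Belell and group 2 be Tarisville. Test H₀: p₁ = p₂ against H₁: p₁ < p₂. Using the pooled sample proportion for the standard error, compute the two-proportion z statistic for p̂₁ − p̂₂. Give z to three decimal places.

p̂₁ = 1274/2364 ≈ 0.538917, p̂₂ = 788/1538 ≈ 0.512354.
Pooled p̂ = (1274+788)/(2364+1538) = 2062/3902 = 0.528447.
SE = √(0.249191 × 0.00107321) = 0.016353.
z = (0.538917 − 0.512354)/0.016353 = 0.026563/0.016353 = 1.624.
p-value = P(Z < 1.624) ≈ 0.9478.

z = 1.624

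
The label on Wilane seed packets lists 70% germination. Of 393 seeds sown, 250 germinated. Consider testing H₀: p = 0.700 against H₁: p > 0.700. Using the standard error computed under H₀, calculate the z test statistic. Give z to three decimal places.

p̂ = 250/393 = 0.63613.
SE = √(p₀(1−p₀)/n) = √(0.21/393) = 0.02312.
z = (0.63613 − 0.7)/0.02312 = -0.06387/0.02312 = -2.763.
p-value = P(Z > -2.763) ≈ 0.9971.

z = -2.763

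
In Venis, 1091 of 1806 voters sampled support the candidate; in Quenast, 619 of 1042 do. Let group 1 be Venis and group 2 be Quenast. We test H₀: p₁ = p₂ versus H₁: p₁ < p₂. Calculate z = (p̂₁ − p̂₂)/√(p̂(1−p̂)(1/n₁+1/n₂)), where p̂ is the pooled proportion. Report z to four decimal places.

p̂₁ = 1091/1806 ≈ 0.604097, p̂₂ = 619/1042 ≈ 0.594050.
Pooled p̂ = (1091+619)/(1806+1042) = 1710/2848 = 0.600421.
SE = √(0.239916 × 0.0015134) = 0.019055.
z = (0.604097 − 0.594050)/0.019055 = 0.010047/0.019055 = 0.5273.

z = 0.5273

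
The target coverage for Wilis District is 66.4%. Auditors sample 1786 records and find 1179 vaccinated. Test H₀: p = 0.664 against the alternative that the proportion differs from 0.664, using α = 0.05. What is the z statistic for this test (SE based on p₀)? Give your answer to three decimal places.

p̂ = 1179/1786 = 0.66013.
SE = √(p₀(1−p₀)/n) = √(0.2231/1786) = 0.01118.
z = (0.66013 − 0.664)/0.01118 = -0.00387/0.01118 = -0.346.
Two-sided p-value ≈ 2·Φ(−0.346) = 0.7294. With α = 0.05, fail to reject H₀.

z = -0.346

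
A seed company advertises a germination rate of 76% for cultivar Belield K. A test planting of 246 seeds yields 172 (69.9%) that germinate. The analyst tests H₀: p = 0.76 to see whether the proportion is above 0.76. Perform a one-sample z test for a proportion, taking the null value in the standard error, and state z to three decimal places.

z = -2.233

p̂ = 172/246 = 0.69919.
Standard error under H₀: √(0.76×0.24/246) = 0.02723.
z = (0.69919 − 0.76)/0.02723 = -0.06081/0.02723 = -2.233.
p-value = P(Z > -2.233) ≈ 0.9872.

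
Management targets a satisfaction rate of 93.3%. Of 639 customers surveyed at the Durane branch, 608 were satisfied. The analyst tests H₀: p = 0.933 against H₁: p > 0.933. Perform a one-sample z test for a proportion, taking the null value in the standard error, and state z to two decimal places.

z = 1.87

p̂ = 608/639 = 0.9515.
SE = √(p₀(1−p₀)/n) = √(0.062511/639) = 0.0099.
z = (0.9515 − 0.933)/0.0099 = 0.0185/0.0099 = 1.87.
p-value = P(Z > 1.869) ≈ 0.0308.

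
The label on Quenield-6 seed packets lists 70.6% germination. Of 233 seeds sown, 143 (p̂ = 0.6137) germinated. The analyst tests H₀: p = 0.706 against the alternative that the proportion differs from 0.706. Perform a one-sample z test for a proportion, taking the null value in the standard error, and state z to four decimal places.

z = -3.0913

p̂ = 143/233 = 0.613734.
Standard error under H₀: √(0.706×0.294/233) = 0.029847.
z = (0.613734 − 0.706)/0.029847 = -0.092266/0.029847 = -3.0913.
p-value = 2·P(Z > 3.091) ≈ 0.0020.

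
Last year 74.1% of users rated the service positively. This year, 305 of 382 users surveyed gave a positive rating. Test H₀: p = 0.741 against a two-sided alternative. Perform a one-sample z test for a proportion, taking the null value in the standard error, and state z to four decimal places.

z = 2.5622

p̂ = 305/382 ≈ 0.798429.
Standard error under H₀: √(0.741×0.259/382) = 0.022414.
z = (0.798429 − 0.741)/0.022414 = 0.057429/0.022414 = 2.5622.
p-value = 2·P(Z > 2.562) ≈ 0.0104.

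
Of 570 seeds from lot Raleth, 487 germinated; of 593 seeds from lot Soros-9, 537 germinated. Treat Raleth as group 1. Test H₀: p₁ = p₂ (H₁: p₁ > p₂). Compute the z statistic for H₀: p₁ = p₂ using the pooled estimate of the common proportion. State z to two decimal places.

p̂₁ = 487/570 = 0.8544, p̂₂ = 537/593 = 0.9056.
Pooled p̂ = (487+537)/(570+593) = 1024/1163 = 0.8805.
SE = √(0.105234 × 0.00344073) = 0.0190.
z = (0.8544 − 0.9056)/0.0190 = -0.0512/0.0190 = -2.69.
p-value = P(Z > -2.690) ≈ 0.9964.

z = -2.69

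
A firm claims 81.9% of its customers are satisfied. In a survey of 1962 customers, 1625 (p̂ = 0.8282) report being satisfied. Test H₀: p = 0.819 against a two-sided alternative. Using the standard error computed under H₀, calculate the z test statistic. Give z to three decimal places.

p̂ = 1625/1962 ≈ 0.82824.
SE = √(p₀(1−p₀)/n) = √(0.14824/1962) = 0.00869.
z = (0.82824 − 0.819)/0.00869 = 0.00924/0.00869 = 1.063.

z = 1.063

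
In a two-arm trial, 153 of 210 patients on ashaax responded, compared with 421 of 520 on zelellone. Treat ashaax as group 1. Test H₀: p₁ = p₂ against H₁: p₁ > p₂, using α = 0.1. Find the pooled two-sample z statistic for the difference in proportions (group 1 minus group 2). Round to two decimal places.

z = -2.42

p̂₁ = 153/210 ≈ 0.7286, p̂₂ = 421/520 ≈ 0.8096.
Pooled p̂ = (153+421)/(210+520) = 574/730 = 0.7863.
SE = √(p̂(1−p̂)(1/n₁+1/n₂)) = √(0.7863·0.2137·0.00668498) = √(0.00112329) = 0.0335.
z = (0.7286 − 0.8096)/0.0335 = -0.0810/0.0335 = -2.42.
p-value = P(Z > -2.418) ≈ 0.9922. With α = 0.1, fail to reject H₀.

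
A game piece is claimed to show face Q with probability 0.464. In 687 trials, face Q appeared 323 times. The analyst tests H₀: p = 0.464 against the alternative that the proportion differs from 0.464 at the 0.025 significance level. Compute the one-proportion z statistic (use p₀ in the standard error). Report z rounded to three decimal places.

z = 0.324

p̂ = 323/687 ≈ 0.47016.
Standard error under H₀: √(0.464×0.536/687) = 0.01903.
z = (0.47016 − 0.464)/0.01903 = 0.00616/0.01903 = 0.324.
p-value = 2·P(Z > 0.324) ≈ 0.7461; since p > α = 0.025, fail to reject H₀.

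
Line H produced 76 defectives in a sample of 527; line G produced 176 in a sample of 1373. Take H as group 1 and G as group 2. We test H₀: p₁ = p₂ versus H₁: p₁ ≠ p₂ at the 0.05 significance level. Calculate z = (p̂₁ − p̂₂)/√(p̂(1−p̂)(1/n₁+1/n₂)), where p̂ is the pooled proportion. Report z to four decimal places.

z = 0.9221

p̂₁ = 76/527 ≈ 0.1442125, p̂₂ = 176/1373 ≈ 0.1281865.
Pooled p̂ = (76+176)/(527+1373) = 252/1900 = 0.1326316.
SE = √(p̂(1−p̂)(1/n₁+1/n₂)) = √(0.1326316·0.8673684·0.00262587) = √(0.000302081) = 0.0173805.
z = (0.1442125 − 0.1281865)/0.0173805 = 0.0160260/0.0173805 = 0.9221.
p-value = 2·P(Z > 0.922) ≈ 0.3565. With α = 0.05, fail to reject H₀.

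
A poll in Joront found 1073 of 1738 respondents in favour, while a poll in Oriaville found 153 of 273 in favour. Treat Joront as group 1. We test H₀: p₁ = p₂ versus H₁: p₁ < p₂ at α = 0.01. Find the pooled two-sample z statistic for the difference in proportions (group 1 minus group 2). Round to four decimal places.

p̂₁ = 1073/1738 ≈ 0.617376, p̂₂ = 153/273 ≈ 0.560440.
Pooled p̂ = (1073+153)/(1738+273) = 1226/2011 = 0.609647.
SE = √(0.237978 × 0.00423838) = 0.031759.
z = (0.617376 − 0.560440)/0.031759 = 0.056936/0.031759 = 1.7928.
p-value = P(Z < 1.793) ≈ 0.9635, so at α = 0.01 we fail to reject H₀.

z = 1.7928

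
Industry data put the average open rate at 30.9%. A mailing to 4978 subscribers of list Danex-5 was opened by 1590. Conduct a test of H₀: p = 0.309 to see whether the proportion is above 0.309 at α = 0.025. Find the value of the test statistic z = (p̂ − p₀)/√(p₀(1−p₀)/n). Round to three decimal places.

p̂ = 1590/4978 = 0.31941.
Under H₀, SE = √(0.309·0.691/4978) = √(4.28925e-05) = 0.00655.
z = (0.31941 − 0.309)/0.00655 = 0.01041/0.00655 = 1.589.
p-value = P(Z > 1.589) ≈ 0.0561, so at α = 0.025 we fail to reject H₀.

z = 1.589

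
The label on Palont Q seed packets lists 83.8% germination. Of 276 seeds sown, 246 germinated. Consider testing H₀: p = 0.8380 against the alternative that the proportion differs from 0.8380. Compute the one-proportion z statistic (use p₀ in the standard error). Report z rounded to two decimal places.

p̂ = 246/276 = 0.8913.
SE = √(p₀(1−p₀)/n) = √(0.13576/276) = 0.0222.
z = (0.8913 − 0.838)/0.0222 = 0.0533/0.0222 = 2.40.

z = 2.40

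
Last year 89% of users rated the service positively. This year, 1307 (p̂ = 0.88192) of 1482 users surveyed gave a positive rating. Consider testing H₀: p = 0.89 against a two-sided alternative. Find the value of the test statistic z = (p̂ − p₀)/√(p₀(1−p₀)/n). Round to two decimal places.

z = -0.99

p̂ = 1307/1482 ≈ 0.88192.
SE = √(p₀(1−p₀)/n) = √(0.0979/1482) = 0.00813.
z = (0.88192 − 0.89)/0.00813 = -0.00808/0.00813 = -0.99.
Two-sided p-value ≈ 2·Φ(−0.995) = 0.3199.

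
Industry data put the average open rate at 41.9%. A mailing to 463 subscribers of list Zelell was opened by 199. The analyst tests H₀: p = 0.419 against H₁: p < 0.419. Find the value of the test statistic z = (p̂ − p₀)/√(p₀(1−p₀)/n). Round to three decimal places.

z = 0.471

p̂ = 199/463 ≈ 0.42981.
Under H₀, SE = √(0.419·0.581/463) = √(0.000525786) = 0.02293.
z = (0.42981 − 0.419)/0.02293 = 0.01081/0.02293 = 0.471.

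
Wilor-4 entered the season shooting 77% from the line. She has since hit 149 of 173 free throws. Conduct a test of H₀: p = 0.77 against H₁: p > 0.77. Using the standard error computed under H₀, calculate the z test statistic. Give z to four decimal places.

z = 2.8527

p̂ = 149/173 = 0.861272.
Standard error under H₀: √(0.77×0.23/173) = 0.031995.
z = (0.861272 − 0.77)/0.031995 = 0.091272/0.031995 = 2.8527.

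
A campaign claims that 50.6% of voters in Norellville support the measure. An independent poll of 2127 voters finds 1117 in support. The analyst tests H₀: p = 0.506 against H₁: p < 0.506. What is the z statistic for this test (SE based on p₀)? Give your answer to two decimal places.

z = 1.77

p̂ = 1117/2127 = 0.52515.
SE = √(p₀(1−p₀)/n) = √(0.24996/2127) = 0.01084.
z = (0.52515 − 0.506)/0.01084 = 0.01915/0.01084 = 1.77.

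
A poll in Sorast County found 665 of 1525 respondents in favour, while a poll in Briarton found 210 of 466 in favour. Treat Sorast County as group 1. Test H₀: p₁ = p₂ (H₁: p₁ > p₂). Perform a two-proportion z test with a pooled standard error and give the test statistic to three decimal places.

z = -0.555

p̂₁ = 665/1525 ≈ 0.43607, p̂₂ = 210/466 ≈ 0.45064.
Pooled p̂ = (665+210)/(1525+466) = 875/1991 = 0.43948.
SE = √(p̂(1−p̂)(1/n₁+1/n₂)) = √(0.43948·0.56052·0.00280166) = √(0.000690153) = 0.02627.
z = (0.43607 − 0.45064)/0.02627 = -0.01457/0.02627 = -0.555.
p-value = P(Z > -0.555) ≈ 0.7105.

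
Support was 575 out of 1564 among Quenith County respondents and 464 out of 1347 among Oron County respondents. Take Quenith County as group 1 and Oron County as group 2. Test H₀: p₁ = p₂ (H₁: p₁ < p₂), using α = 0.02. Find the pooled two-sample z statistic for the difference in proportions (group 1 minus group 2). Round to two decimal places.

p̂₁ = 575/1564 = 0.3676, p̂₂ = 464/1347 = 0.3445.
Pooled p̂ = (575+464)/(1564+1347) = 1039/2911 = 0.3569.
SE = √(0.229529 × 0.00138178) = 0.0178.
z = (0.3676 − 0.3445)/0.0178 = 0.0231/0.0178 = 1.30.
p-value = P(Z < 1.301) ≈ 0.9035; since p > α = 0.02, fail to reject H₀.

z = 1.30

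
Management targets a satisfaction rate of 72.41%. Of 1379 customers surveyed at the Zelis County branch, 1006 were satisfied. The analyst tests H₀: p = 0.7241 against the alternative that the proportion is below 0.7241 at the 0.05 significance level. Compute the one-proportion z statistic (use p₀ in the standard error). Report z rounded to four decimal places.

z = 0.4498

p̂ = 1006/1379 ≈ 0.729514.
Standard error under H₀: √(0.7241×0.2759/1379) = 0.012036.
z = (0.729514 − 0.7241)/0.012036 = 0.005414/0.012036 = 0.4498.
p-value = P(Z < 0.450) ≈ 0.6736, so at α = 0.05 we fail to reject H₀.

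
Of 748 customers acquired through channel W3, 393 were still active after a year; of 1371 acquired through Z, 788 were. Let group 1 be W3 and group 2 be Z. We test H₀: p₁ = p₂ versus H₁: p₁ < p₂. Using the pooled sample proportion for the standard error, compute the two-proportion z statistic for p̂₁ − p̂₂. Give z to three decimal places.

p̂₁ = 393/748 = 0.52540, p̂₂ = 788/1371 = 0.57476.
Pooled p̂ = (393+788)/(748+1371) = 1181/2119 = 0.55734.
SE = √(p̂(1−p̂)(1/n₁+1/n₂)) = √(0.55734·0.44266·0.00206629) = √(0.00050978) = 0.02258.
z = (0.52540 − 0.57476)/0.02258 = -0.04936/0.02258 = -2.186.

z = -2.186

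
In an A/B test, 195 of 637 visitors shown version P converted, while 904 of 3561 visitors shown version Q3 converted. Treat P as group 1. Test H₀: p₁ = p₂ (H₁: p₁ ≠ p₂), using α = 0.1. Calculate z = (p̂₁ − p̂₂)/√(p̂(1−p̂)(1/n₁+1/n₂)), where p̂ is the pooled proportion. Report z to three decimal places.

p̂₁ = 195/637 ≈ 0.306122, p̂₂ = 904/3561 ≈ 0.253861.
Pooled p̂ = (195+904)/(637+3561) = 1099/4198 = 0.261791.
SE = √(p̂(1−p̂)(1/n₁+1/n₂)) = √(0.261791·0.738209·0.00185068) = √(0.000357656) = 0.018912.
z = (0.306122 − 0.253861)/0.018912 = 0.052261/0.018912 = 2.763.
p-value = 2·P(Z > 2.763) ≈ 0.0057. With α = 0.1, reject H₀.

z = 2.763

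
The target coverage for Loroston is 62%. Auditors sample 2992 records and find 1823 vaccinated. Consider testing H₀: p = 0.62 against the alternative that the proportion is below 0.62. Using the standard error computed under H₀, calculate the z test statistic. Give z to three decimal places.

z = -1.207

p̂ = 1823/2992 = 0.60929.
SE = √(p₀(1−p₀)/n) = √(0.2356/2992) = 0.00887.
z = (0.60929 − 0.62)/0.00887 = -0.01071/0.00887 = -1.207.
p-value = P(Z < -1.207) ≈ 0.1138.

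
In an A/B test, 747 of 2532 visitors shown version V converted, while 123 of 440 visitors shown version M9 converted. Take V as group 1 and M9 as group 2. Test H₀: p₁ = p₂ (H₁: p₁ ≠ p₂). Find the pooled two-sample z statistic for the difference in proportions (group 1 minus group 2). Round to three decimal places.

p̂₁ = 747/2532 = 0.295024, p̂₂ = 123/440 = 0.279545.
Pooled p̂ = (747+123)/(2532+440) = 870/2972 = 0.292732.
SE = √(p̂(1−p̂)(1/n₁+1/n₂)) = √(0.292732·0.707268·0.00266767) = √(0.000552315) = 0.023501.
z = (0.295024 − 0.279545)/0.023501 = 0.015479/0.023501 = 0.659.
Two-sided p-value ≈ 2·Φ(−0.659) = 0.5101.

z = 0.659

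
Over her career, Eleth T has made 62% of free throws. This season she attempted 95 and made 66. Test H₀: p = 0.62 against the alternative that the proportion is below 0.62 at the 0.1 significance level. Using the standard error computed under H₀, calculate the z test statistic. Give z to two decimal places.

z = 1.50

p̂ = 66/95 = 0.6947.
SE = √(p₀(1−p₀)/n) = √(0.2356/95) = 0.0498.
z = (0.6947 − 0.62)/0.0498 = 0.0747/0.0498 = 1.50.
p-value = P(Z < 1.501) ≈ 0.9333; since p > α = 0.1, fail to reject H₀.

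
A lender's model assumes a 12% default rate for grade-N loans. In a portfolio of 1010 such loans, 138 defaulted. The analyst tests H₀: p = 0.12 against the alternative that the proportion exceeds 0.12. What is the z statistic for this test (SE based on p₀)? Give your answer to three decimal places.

p̂ = 138/1010 ≈ 0.136634.
Under H₀, SE = √(0.12·0.88/1010) = √(0.000104554) = 0.010225.
z = (0.136634 − 0.12)/0.010225 = 0.016634/0.010225 = 1.627.
p-value = P(Z > 1.627) ≈ 0.0519.

z = 1.627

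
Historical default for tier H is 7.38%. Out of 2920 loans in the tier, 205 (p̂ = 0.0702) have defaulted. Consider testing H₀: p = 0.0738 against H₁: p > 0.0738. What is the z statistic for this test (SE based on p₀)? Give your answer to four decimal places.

z = -0.7429

p̂ = 205/2920 ≈ 0.0702055.
Standard error under H₀: √(0.0738×0.9262/2920) = 0.0048383.
z = (0.0702055 − 0.0738)/0.0048383 = -0.0035945/0.0048383 = -0.7429.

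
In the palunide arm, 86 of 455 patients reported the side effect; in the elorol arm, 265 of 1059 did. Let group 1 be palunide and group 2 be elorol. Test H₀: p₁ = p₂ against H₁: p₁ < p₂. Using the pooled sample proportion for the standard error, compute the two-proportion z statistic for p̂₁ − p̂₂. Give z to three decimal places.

z = -2.588

p̂₁ = 86/455 = 0.18901, p̂₂ = 265/1059 = 0.25024.
Pooled p̂ = (86+265)/(455+1059) = 351/1514 = 0.23184.
SE = √(0.178088 × 0.00314209) = 0.02366.
z = (0.18901 − 0.25024)/0.02366 = -0.06123/0.02366 = -2.588.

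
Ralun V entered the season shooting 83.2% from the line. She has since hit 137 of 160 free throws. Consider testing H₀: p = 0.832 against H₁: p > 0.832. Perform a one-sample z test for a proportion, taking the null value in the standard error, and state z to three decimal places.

p̂ = 137/160 = 0.85625.
Under H₀, SE = √(0.832·0.168/160) = √(0.0008736) = 0.02956.
z = (0.85625 − 0.832)/0.02956 = 0.02425/0.02956 = 0.820.

z = 0.820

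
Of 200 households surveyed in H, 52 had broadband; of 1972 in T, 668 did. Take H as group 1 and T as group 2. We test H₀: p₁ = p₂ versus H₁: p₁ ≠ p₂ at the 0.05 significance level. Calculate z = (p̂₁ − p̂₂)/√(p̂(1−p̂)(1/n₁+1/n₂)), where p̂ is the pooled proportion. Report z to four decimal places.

z = -2.2540

p̂₁ = 52/200 ≈ 0.260000, p̂₂ = 668/1972 ≈ 0.338742.
Pooled p̂ = (52+668)/(200+1972) = 720/2172 = 0.331492.
SE = √(p̂(1−p̂)(1/n₁+1/n₂)) = √(0.331492·0.668508·0.0055071) = √(0.0012204) = 0.034934.
z = (0.260000 − 0.338742)/0.034934 = -0.078742/0.034934 = -2.2540.
Two-sided p-value ≈ 2·Φ(−2.254) = 0.0242; since p < α = 0.05, reject H₀.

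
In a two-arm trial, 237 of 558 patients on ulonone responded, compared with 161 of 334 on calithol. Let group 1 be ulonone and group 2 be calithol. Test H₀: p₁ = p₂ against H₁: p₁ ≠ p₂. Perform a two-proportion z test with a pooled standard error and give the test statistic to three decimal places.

z = -1.666

p̂₁ = 237/558 ≈ 0.42473, p̂₂ = 161/334 ≈ 0.48204.
Pooled p̂ = (237+161)/(558+334) = 398/892 = 0.44619.
SE = √(p̂(1−p̂)(1/n₁+1/n₂)) = √(0.44619·0.55381·0.00478613) = √(0.00118267) = 0.03439.
z = (0.42473 − 0.48204)/0.03439 = -0.05731/0.03439 = -1.666.
Two-sided p-value ≈ 2·Φ(−1.666) = 0.0956.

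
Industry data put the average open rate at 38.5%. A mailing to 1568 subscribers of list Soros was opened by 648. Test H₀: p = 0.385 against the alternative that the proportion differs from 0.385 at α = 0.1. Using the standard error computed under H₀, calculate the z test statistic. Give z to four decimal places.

z = 2.3002

p̂ = 648/1568 = 0.413265.
Standard error under H₀: √(0.385×0.615/1568) = 0.012288.
z = (0.413265 − 0.385)/0.012288 = 0.028265/0.012288 = 2.3002.
p-value = 2·P(Z > 2.300) ≈ 0.0214; since p < α = 0.1, reject H₀.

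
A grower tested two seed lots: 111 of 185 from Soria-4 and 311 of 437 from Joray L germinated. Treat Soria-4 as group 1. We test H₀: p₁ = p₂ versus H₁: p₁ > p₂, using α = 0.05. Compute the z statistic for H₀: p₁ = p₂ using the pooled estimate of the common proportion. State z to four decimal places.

p̂₁ = 111/185 ≈ 0.600000, p̂₂ = 311/437 ≈ 0.711670.
Pooled p̂ = (111+311)/(185+437) = 422/622 = 0.678457.
SE = √(p̂(1−p̂)(1/n₁+1/n₂)) = √(0.678457·0.321543·0.00769373) = √(0.00167841) = 0.040968.
z = (0.600000 − 0.711670)/0.040968 = -0.111670/0.040968 = -2.7258.
p-value = P(Z > -2.726) ≈ 0.9968. With α = 0.05, fail to reject H₀.

z = -2.7258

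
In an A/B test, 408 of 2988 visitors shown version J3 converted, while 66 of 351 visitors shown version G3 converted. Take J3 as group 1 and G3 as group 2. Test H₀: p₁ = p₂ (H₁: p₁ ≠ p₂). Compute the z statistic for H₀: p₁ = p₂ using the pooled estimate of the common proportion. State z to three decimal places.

z = -2.615

p̂₁ = 408/2988 ≈ 0.13655, p̂₂ = 66/351 ≈ 0.18803.
Pooled p̂ = (408+66)/(2988+351) = 474/3339 = 0.14196.
SE = √(p̂(1−p̂)(1/n₁+1/n₂)) = √(0.14196·0.85804·0.00318367) = √(0.000387792) = 0.01969.
z = (0.13655 − 0.18803)/0.01969 = -0.05148/0.01969 = -2.615.
Two-sided p-value ≈ 2·Φ(−2.615) = 0.0089.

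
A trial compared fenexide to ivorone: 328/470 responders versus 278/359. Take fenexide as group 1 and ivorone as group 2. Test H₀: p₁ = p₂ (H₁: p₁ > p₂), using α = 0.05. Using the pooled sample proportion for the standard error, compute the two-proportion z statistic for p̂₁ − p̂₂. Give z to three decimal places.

z = -2.461

p̂₁ = 328/470 = 0.69787, p̂₂ = 278/359 = 0.77437.
Pooled p̂ = (328+278)/(470+359) = 606/829 = 0.73100.
SE = √(p̂(1−p̂)(1/n₁+1/n₂)) = √(0.73100·0.26900·0.00491317) = √(0.000966119) = 0.03108.
z = (0.69787 − 0.77437)/0.03108 = -0.07650/0.03108 = -2.461.
p-value = P(Z > -2.461) ≈ 0.9931. With α = 0.05, fail to reject H₀.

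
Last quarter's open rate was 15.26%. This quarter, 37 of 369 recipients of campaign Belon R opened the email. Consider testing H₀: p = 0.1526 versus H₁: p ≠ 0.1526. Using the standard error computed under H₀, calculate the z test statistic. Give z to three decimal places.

p̂ = 37/369 = 0.10027.
Standard error under H₀: √(0.1526×0.8474/369) = 0.01872.
z = (0.10027 − 0.1526)/0.01872 = -0.05233/0.01872 = -2.795.

z = -2.795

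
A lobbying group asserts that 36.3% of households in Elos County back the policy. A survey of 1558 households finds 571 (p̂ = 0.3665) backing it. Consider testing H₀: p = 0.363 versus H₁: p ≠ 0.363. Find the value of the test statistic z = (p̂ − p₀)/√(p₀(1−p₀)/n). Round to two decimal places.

z = 0.29

p̂ = 571/1558 = 0.3665.
Under H₀, SE = √(0.363·0.637/1558) = √(0.000148415) = 0.0122.
z = (0.3665 − 0.363)/0.0122 = 0.0035/0.0122 = 0.29.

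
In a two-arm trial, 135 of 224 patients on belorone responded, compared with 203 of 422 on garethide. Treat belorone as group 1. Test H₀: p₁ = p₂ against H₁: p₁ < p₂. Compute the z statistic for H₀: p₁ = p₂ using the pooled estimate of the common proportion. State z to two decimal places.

p̂₁ = 135/224 ≈ 0.6027, p̂₂ = 203/422 ≈ 0.4810.
Pooled p̂ = (135+203)/(224+422) = 338/646 = 0.5232.
SE = √(p̂(1−p̂)(1/n₁+1/n₂)) = √(0.5232·0.4768·0.00683395) = √(0.0017048) = 0.0413.
z = (0.6027 − 0.4810)/0.0413 = 0.1217/0.0413 = 2.95.

z = 2.95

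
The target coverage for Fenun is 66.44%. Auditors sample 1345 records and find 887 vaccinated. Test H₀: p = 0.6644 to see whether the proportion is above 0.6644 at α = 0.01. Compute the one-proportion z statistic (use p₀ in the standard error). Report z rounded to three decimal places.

z = -0.382

p̂ = 887/1345 = 0.65948.
Standard error under H₀: √(0.6644×0.3356/1345) = 0.01288.
z = (0.65948 − 0.6644)/0.01288 = -0.00492/0.01288 = -0.382.
p-value = P(Z > -0.382) ≈ 0.6488, so at α = 0.01 we fail to reject H₀.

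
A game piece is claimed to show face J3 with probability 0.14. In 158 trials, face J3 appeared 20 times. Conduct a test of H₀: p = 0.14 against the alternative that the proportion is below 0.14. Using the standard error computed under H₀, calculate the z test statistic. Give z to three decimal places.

p̂ = 20/158 ≈ 0.12658.
Standard error under H₀: √(0.14×0.86/158) = 0.02760.
z = (0.12658 − 0.14)/0.02760 = -0.01342/0.02760 = -0.486.

z = -0.486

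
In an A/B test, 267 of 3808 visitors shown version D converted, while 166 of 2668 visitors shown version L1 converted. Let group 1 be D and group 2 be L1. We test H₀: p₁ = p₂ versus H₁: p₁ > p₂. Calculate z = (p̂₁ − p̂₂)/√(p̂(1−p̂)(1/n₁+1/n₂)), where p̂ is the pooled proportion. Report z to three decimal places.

z = 1.252

p̂₁ = 267/3808 ≈ 0.07012, p̂₂ = 166/2668 ≈ 0.06222.
Pooled p̂ = (267+166)/(3808+2668) = 433/6476 = 0.06686.
SE = √(0.0623917 × 0.000637418) = 0.00631.
z = (0.07012 − 0.06222)/0.00631 = 0.00790/0.00631 = 1.252.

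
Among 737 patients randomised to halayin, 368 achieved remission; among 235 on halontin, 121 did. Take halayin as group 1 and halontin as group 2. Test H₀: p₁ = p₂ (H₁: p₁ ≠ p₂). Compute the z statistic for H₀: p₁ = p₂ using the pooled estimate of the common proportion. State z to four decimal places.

p̂₁ = 368/737 = 0.499322, p̂₂ = 121/235 = 0.514894.
Pooled p̂ = (368+121)/(737+235) = 489/972 = 0.503086.
SE = √(p̂(1−p̂)(1/n₁+1/n₂)) = √(0.503086·0.496914·0.00561217) = √(0.00140299) = 0.037456.
z = (0.499322 − 0.514894)/0.037456 = -0.015572/0.037456 = -0.4157.

z = -0.4157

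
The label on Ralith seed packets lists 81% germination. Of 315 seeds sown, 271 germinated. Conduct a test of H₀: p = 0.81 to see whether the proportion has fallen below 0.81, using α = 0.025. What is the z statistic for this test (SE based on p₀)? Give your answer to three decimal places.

p̂ = 271/315 ≈ 0.860317.
SE = √(p₀(1−p₀)/n) = √(0.1539/315) = 0.022104.
z = (0.860317 − 0.81)/0.022104 = 0.050317/0.022104 = 2.276.
p-value = P(Z < 2.276) ≈ 0.9886; since p > α = 0.025, fail to reject H₀.

z = 2.276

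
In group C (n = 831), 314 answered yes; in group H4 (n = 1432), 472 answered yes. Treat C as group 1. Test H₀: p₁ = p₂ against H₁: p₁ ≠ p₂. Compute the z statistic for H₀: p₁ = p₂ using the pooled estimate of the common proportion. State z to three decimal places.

p̂₁ = 314/831 = 0.37786, p̂₂ = 472/1432 = 0.32961.
Pooled p̂ = (314+472)/(831+1432) = 786/2263 = 0.34733.
SE = √(0.226691 × 0.00190169) = 0.02076.
z = (0.37786 − 0.32961)/0.02076 = 0.04825/0.02076 = 2.324.

z = 2.324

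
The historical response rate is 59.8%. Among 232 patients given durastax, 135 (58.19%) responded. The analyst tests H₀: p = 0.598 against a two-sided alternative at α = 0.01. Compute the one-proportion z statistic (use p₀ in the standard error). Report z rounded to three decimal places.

z = -0.500

p̂ = 135/232 = 0.58190.
Standard error under H₀: √(0.598×0.402/232) = 0.03219.
z = (0.58190 − 0.598)/0.03219 = -0.01610/0.03219 = -0.500.
p-value = 2·P(Z > 0.500) ≈ 0.6169. With α = 0.01, fail to reject H₀.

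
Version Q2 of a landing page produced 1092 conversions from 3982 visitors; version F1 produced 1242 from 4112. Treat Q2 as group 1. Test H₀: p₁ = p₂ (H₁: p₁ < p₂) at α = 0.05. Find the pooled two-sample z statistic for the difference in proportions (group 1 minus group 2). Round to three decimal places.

p̂₁ = 1092/3982 ≈ 0.274234, p̂₂ = 1242/4112 ≈ 0.302043.
Pooled p̂ = (1092+1242)/(3982+4112) = 2334/8094 = 0.288362.
SE = √(0.205209 × 0.000494321) = 0.010072.
z = (0.274234 − 0.302043)/0.010072 = -0.027809/0.010072 = -2.761.
p-value = P(Z < -2.761) ≈ 0.0029, so at α = 0.05 we reject H₀.

z = -2.761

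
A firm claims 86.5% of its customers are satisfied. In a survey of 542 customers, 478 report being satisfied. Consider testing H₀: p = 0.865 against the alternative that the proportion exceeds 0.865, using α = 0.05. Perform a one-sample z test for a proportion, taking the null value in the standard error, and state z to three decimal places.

z = 1.153

p̂ = 478/542 = 0.88192.
SE = √(p₀(1−p₀)/n) = √(0.11678/542) = 0.01468.
z = (0.88192 − 0.865)/0.01468 = 0.01692/0.01468 = 1.153.
p-value = P(Z > 1.153) ≈ 0.1245; since p > α = 0.05, fail to reject H₀.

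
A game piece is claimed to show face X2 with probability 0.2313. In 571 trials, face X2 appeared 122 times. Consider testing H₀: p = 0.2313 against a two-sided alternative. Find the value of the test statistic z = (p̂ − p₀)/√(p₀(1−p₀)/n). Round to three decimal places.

p̂ = 122/571 ≈ 0.213660.
SE = √(p₀(1−p₀)/n) = √(0.1778/571) = 0.017646.
z = (0.213660 − 0.2313)/0.017646 = -0.017640/0.017646 = -1.000.

z = -1.000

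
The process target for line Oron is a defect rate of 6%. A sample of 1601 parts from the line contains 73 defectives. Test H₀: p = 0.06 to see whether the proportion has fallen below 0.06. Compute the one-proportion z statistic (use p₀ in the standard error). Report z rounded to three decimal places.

z = -2.427

p̂ = 73/1601 = 0.045597.
Standard error under H₀: √(0.06×0.94/1601) = 0.005935.
z = (0.045597 − 0.06)/0.005935 = -0.014403/0.005935 = -2.427.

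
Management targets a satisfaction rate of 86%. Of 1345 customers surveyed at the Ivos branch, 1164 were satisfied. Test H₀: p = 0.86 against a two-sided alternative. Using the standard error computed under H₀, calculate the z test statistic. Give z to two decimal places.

p̂ = 1164/1345 ≈ 0.8654.
Standard error under H₀: √(0.86×0.14/1345) = 0.0095.
z = (0.8654 − 0.86)/0.0095 = 0.0054/0.0095 = 0.57.

z = 0.57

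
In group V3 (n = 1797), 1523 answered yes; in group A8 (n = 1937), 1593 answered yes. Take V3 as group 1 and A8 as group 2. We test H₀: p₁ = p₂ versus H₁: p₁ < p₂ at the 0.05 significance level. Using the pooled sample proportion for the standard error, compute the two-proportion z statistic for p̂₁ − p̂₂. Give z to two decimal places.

p̂₁ = 1523/1797 = 0.8475, p̂₂ = 1593/1937 = 0.8224.
Pooled p̂ = (1523+1593)/(1797+1937) = 3116/3734 = 0.8345.
SE = √(p̂(1−p̂)(1/n₁+1/n₂)) = √(0.8345·0.1655·0.00107275) = √(0.000148161) = 0.0122.
z = (0.8475 − 0.8224)/0.0122 = 0.0251/0.0122 = 2.06.
p-value = P(Z < 2.064) ≈ 0.9805, so at α = 0.05 we fail to reject H₀.

z = 2.06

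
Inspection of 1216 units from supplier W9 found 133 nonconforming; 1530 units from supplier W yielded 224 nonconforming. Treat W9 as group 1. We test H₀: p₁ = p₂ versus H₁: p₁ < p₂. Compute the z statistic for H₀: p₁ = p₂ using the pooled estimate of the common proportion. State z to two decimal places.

p̂₁ = 133/1216 = 0.1094, p̂₂ = 224/1530 = 0.1464.
Pooled p̂ = (133+224)/(1216+1530) = 357/2746 = 0.1300.
SE = √(p̂(1−p̂)(1/n₁+1/n₂)) = √(0.1300·0.8700·0.00147596) = √(0.000166939) = 0.0129.
z = (0.1094 − 0.1464)/0.0129 = -0.0370/0.0129 = -2.87.
p-value = P(Z < -2.866) ≈ 0.0021.

z = -2.87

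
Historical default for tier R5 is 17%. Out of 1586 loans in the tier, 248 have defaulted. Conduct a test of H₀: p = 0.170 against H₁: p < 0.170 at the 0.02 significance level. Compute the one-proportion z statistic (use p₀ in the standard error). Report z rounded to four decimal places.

z = -1.4452

p̂ = 248/1586 = 0.1563682.
Standard error under H₀: √(0.17×0.83/1586) = 0.0094322.
z = (0.1563682 − 0.17)/0.0094322 = -0.0136318/0.0094322 = -1.4452.
p-value = P(Z < -1.445) ≈ 0.0742, so at α = 0.02 we fail to reject H₀.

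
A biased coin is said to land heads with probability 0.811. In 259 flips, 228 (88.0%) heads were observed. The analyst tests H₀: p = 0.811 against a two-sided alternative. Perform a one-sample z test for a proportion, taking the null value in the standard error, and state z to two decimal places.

p̂ = 228/259 = 0.8803.
Under H₀, SE = √(0.811·0.189/259) = √(0.000591811) = 0.0243.
z = (0.8803 − 0.811)/0.0243 = 0.0693/0.0243 = 2.85.
p-value = 2·P(Z > 2.849) ≈ 0.0044.

z = 2.85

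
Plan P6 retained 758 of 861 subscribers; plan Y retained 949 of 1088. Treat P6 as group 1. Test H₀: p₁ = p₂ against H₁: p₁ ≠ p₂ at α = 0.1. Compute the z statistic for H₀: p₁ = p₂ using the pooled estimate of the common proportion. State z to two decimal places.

z = 0.54

p̂₁ = 758/861 = 0.88037, p̂₂ = 949/1088 = 0.87224.
Pooled p̂ = (758+949)/(861+1088) = 1707/1949 = 0.87583.
SE = √(0.108749 × 0.00208056) = 0.01504.
z = (0.88037 − 0.87224)/0.01504 = 0.00813/0.01504 = 0.54.
Two-sided p-value ≈ 2·Φ(−0.540) = 0.5889; since p > α = 0.1, fail to reject H₀.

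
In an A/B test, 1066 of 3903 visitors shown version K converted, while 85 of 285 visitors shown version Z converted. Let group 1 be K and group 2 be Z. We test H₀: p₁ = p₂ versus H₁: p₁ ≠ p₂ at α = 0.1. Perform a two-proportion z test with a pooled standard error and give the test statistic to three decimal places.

z = -0.917

p̂₁ = 1066/3903 = 0.27312, p̂₂ = 85/285 = 0.29825.
Pooled p̂ = (1066+85)/(3903+285) = 1151/4188 = 0.27483.
SE = √(0.1993 × 0.00376499) = 0.02739.
z = (0.27312 − 0.29825)/0.02739 = -0.02513/0.02739 = -0.917.
p-value = 2·P(Z > 0.917) ≈ 0.3591, so at α = 0.1 we fail to reject H₀.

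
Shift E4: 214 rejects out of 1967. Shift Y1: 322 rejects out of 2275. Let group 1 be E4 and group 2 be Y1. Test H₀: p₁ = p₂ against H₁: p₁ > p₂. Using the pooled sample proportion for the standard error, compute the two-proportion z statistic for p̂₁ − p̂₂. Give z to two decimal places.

p̂₁ = 214/1967 ≈ 0.10880, p̂₂ = 322/2275 ≈ 0.14154.
Pooled p̂ = (214+322)/(1967+2275) = 536/4242 = 0.12636.
SE = √(0.11039 × 0.000947949) = 0.01023.
z = (0.10880 − 0.14154)/0.01023 = -0.03274/0.01023 = -3.20.

z = -3.20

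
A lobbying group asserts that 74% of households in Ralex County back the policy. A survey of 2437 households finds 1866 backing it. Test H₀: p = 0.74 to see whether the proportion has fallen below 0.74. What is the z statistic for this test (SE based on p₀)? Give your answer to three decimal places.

p̂ = 1866/2437 ≈ 0.765696.
SE = √(p₀(1−p₀)/n) = √(0.1924/2437) = 0.008885.
z = (0.765696 − 0.74)/0.008885 = 0.025696/0.008885 = 2.892.
p-value = P(Z < 2.892) ≈ 0.9981.

z = 2.892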